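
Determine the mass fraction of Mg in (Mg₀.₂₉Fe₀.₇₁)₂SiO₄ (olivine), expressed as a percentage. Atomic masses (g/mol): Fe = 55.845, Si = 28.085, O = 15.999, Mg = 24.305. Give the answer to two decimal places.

7.60 weight percent

Molar mass of (Mg₀.₂₉Fe₀.₇₁)₂SiO₄: 0.58×24.305 + 1.42×55.845 + 1×28.085 + 4×15.999 = 185.478 g/mol.
Mass of Mg per formula unit: 0.58 × 24.305 = 14.097 g.
Weight fraction Mg = 14.097 / 185.478 = 0.0760.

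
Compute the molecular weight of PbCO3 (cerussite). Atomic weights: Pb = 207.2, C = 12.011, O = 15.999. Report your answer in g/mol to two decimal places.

Pb: 1 × 207.2 = 207.2000
C: 1 × 12.011 = 12.0110
O: 3 × 15.999 = 47.9970
Summing the contributions gives the formula mass.

267.21 g/mol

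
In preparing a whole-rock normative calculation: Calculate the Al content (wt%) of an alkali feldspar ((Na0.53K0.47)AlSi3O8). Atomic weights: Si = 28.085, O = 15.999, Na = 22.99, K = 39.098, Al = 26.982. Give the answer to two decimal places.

Formula mass = 0.53×22.99 + 0.47×39.098 + 1×26.982 + 3×28.085 + 8×15.999 = 269.790 g/mol, of which 26.982 g is Al.
So Al makes up 26.982/269.790 = 0.1000 of the mass, i.e. 10.00%.

10.00 wt%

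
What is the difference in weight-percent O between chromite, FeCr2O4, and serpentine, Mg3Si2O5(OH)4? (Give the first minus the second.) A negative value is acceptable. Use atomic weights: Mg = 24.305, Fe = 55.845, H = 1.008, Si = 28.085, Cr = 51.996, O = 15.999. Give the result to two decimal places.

M(FeCr2O4) = 223.833 g/mol, so wt% O = 63.996/223.833 × 100 = 28.59%.
M(Mg3Si2O5(OH)4) = 277.108 g/mol, so wt% O = 143.991/277.108 × 100 = 51.96%.
28.59 − 51.96 = -23.37 pp.

-23.37 percentage points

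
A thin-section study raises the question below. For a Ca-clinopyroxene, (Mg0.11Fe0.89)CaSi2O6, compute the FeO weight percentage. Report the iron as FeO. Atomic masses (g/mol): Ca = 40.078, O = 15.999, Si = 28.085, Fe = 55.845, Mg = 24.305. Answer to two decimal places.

M((Mg0.11Fe0.89)CaSi2O6) = 244.618 g/mol; M(FeO) = 71.844 g/mol.
Moles FeO per formula unit = 0.89 Fe ÷ 1 = 0.8900.
FeO fraction = (0.8900 × 71.844) / 244.618 = 63.941/244.618 = 0.2614.

26.14 wt%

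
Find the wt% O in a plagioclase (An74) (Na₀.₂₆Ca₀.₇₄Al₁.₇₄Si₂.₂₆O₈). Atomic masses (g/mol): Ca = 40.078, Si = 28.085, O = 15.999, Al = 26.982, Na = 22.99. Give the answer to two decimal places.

46.70 mass %

Molar mass of Na₀.₂₆Ca₀.₇₄Al₁.₇₄Si₂.₂₆O₈: 0.26×22.99 + 0.74×40.078 + 1.74×26.982 + 2.26×28.085 + 8×15.999 = 274.048 g/mol.
Mass of O per formula unit: 8 × 15.999 = 127.992 g.
Weight fraction O = 127.992 / 274.048 = 0.4670.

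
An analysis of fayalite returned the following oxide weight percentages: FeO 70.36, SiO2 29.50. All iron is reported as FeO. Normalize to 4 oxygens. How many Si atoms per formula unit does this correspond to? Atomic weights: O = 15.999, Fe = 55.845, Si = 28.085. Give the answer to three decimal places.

1.001 Si apfu

70.36 wt% FeO ÷ 71.844 g/mol = 0.97934 mol, giving 0.97934 Fe and 0.97934 O.
29.50 wt% SiO2 ÷ 60.083 g/mol = 0.49099 mol, giving 0.49099 Si and 0.98198 O.
Oxygen sums to 1.96132; scaling by 4/1.96132 = 2.03944 puts the formula on 4 O.
Si: 0.49099 × 2.03944 = 1.001 atoms per formula unit.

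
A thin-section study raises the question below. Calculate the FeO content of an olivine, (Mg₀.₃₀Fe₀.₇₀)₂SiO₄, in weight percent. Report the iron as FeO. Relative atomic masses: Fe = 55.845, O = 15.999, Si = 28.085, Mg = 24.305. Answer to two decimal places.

54.41 wt%

M((Mg₀.₃₀Fe₀.₇₀)₂SiO₄) = 184.847 g/mol; M(FeO) = 71.844 g/mol.
Moles FeO per formula unit = 1.40 Fe ÷ 1 = 1.4000.
FeO fraction = (1.4000 × 71.844) / 184.847 = 100.582/184.847 = 0.5441.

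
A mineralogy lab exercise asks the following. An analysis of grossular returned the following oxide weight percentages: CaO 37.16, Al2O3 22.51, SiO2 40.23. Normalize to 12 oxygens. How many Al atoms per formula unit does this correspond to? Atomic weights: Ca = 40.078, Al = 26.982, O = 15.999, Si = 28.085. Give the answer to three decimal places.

1.989 Al apfu

CaO: 37.16/56.077 = 0.66266 mol → 0.66266 mol Ca, 0.66266 mol O.
Al2O3: 22.51/101.961 = 0.22077 mol → 0.44154 mol Al, 0.66231 mol O.
SiO2: 40.23/60.083 = 0.66957 mol → 0.66957 mol Si, 1.33914 mol O.
Total oxygen = 2.66411 mol. Normalization factor = 12/2.66411 = 4.50432.
Al per 12 O = 0.44154 × 4.50432 = 1.989.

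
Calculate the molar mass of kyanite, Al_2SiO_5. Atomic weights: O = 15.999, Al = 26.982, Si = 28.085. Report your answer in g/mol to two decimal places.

162.04 g/mol

M = 2*26.982 + 1*28.085 + 5*15.999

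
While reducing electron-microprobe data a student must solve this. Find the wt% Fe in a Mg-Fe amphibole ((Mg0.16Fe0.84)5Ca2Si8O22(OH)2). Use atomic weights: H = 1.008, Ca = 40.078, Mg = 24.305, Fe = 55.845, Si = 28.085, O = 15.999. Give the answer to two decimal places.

Molar mass of (Mg0.16Fe0.84)5Ca2Si8O22(OH)2: 0.80*24.305 + 4.20*55.845 + 2*40.078 + 8*28.085 + 24*15.999 + 2*1.008 = 944.821 g/mol.
Mass of Fe per formula unit: 4.20 × 55.845 = 234.549 g.
Weight fraction Fe = 234.549 / 944.821 = 0.2482.

24.82 mass %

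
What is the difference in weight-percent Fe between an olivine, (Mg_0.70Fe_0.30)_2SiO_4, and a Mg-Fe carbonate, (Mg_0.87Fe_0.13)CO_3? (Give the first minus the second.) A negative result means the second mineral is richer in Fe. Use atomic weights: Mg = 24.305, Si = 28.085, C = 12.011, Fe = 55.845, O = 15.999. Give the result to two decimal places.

First mineral: 33.507 g Fe in 159.615 g formula = 20.99 wt% Fe.
Second mineral: 7.260 g Fe in 88.413 g formula = 8.21 wt% Fe.
20.99% − 8.21% gives a difference of 12.78 percentage points.

12.78 percentage points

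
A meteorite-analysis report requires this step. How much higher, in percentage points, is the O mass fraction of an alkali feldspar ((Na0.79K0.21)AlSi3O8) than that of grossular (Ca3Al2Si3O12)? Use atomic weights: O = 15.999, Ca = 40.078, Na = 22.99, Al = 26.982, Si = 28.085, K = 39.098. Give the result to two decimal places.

5.57 percentage points

O in (Na0.79K0.21)AlSi3O8: molar mass 265.602 g/mol; 8×15.999 = 127.992 g → 48.19 wt%.
O in Ca3Al2Si3O12: molar mass 450.441 g/mol; 12×15.999 = 191.988 g → 42.62 wt%.
Difference = 48.19 − 42.62 = 5.57 percentage points.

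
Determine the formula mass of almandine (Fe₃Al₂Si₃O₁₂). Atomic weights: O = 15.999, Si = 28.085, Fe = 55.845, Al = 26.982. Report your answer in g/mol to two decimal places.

497.74 g/mol

M = 3(55.845) + 2(26.982) + 3(28.085) + 12(15.999)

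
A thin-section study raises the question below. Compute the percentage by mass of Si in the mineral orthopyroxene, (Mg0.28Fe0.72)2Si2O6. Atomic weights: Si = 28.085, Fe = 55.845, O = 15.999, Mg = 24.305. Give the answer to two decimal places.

22.82 weight percent

Formula mass = 0.56*24.305 + 1.44*55.845 + 2*28.085 + 6*15.999 = 246.192 g/mol, of which 56.170 g is Si.
So Si makes up 56.170/246.192 = 0.2282 of the mass, i.e. 22.82%.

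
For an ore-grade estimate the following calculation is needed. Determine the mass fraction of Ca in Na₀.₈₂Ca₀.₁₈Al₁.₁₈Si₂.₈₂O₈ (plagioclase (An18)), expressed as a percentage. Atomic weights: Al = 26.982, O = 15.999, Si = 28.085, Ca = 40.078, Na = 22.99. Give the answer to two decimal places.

2.72 weight percent

Molar mass of Na₀.₈₂Ca₀.₁₈Al₁.₁₈Si₂.₈₂O₈: 0.82*22.99 + 0.18*40.078 + 1.18*26.982 + 2.82*28.085 + 8*15.999 = 265.096 g/mol.
Mass of Ca per formula unit: 0.18 × 40.078 = 7.214 g.
Weight fraction Ca = 7.214 / 265.096 = 0.0272.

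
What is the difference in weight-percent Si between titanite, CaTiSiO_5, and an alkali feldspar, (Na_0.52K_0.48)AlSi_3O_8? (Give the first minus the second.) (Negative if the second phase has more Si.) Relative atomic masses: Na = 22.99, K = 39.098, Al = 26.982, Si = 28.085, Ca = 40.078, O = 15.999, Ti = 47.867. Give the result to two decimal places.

-16.88 percentage points

M(CaTiSiO_5) = 196.025 g/mol, so wt% Si = 28.085/196.025 × 100 = 14.33%.
M((Na_0.52K_0.48)AlSi_3O_8) = 269.951 g/mol, so wt% Si = 84.255/269.951 × 100 = 31.21%.
14.33 − 31.21 = -16.88 pp.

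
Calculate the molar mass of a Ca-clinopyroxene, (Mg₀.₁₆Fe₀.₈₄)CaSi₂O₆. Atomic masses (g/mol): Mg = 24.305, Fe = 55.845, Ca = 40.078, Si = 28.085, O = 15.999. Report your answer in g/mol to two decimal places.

243.04 g/mol

M = 0.16×24.305 + 0.84×55.845 + 1×40.078 + 2×28.085 + 6×15.999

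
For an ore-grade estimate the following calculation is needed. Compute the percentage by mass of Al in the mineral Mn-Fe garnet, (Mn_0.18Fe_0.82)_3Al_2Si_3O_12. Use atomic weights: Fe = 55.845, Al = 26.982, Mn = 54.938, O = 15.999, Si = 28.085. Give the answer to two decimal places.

Formula mass = 0.54*54.938 + 2.46*55.845 + 2*26.982 + 3*28.085 + 12*15.999 = 497.252 g/mol, of which 53.964 g is Al.
So Al makes up 53.964/497.252 = 0.1085 of the mass, i.e. 10.85%.

10.85 mass %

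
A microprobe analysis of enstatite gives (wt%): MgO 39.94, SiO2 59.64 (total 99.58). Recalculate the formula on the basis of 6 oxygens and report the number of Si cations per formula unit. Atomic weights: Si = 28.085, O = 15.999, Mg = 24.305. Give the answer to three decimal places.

2.001 Si apfu

39.94 wt% MgO ÷ 40.304 g/mol = 0.99097 mol, giving 0.99097 Mg and 0.99097 O.
59.64 wt% SiO2 ÷ 60.083 g/mol = 0.99263 mol, giving 0.99263 Si and 1.98526 O.
Oxygen sums to 2.97623; scaling by 6/2.97623 = 2.01597 puts the formula on 6 O.
Si: 0.99263 × 2.01597 = 2.001 atoms per formula unit.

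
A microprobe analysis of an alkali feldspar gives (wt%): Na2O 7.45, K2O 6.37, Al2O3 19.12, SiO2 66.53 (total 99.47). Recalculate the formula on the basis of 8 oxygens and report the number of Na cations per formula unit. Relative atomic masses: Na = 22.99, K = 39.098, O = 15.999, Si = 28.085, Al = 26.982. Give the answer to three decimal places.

Na2O: 7.45/61.979 = 0.12020 mol → 0.24040 mol Na, 0.12020 mol O.
K2O: 6.37/94.195 = 0.06763 mol → 0.13526 mol K, 0.06763 mol O.
Al2O3: 19.12/101.961 = 0.18752 mol → 0.37504 mol Al, 0.56256 mol O.
SiO2: 66.53/60.083 = 1.10730 mol → 1.10730 mol Si, 2.21460 mol O.
Total oxygen = 2.96499 mol. Normalization factor = 8/2.96499 = 2.69815.
Na per 8 O = 0.24040 × 2.69815 = 0.649.

0.649 Na apfu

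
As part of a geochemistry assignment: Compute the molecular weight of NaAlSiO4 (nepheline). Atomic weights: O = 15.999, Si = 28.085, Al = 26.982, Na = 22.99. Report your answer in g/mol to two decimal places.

M = 1*22.99 + 1*26.982 + 1*28.085 + 4*15.999

142.05 g/mol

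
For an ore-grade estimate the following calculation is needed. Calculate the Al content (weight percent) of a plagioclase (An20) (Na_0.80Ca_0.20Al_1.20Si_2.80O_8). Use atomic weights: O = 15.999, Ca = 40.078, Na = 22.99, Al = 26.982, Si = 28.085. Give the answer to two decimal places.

12.20 weight percent

Molar mass of Na_0.80Ca_0.20Al_1.20Si_2.80O_8: 0.80*22.99 + 0.20*40.078 + 1.20*26.982 + 2.80*28.085 + 8*15.999 = 265.416 g/mol.
Mass of Al per formula unit: 1.20 × 26.982 = 32.378 g.
Weight fraction Al = 32.378 / 265.416 = 0.1220.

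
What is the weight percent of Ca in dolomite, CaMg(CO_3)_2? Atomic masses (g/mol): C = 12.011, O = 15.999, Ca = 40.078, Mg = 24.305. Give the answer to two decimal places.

21.73 wt%

Molar mass of CaMg(CO_3)_2: 1*40.078 + 1*24.305 + 2*12.011 + 6*15.999 = 184.399 g/mol.
Mass of Ca per formula unit: 1 × 40.078 = 40.078 g.
Weight fraction Ca = 40.078 / 184.399 = 0.2173.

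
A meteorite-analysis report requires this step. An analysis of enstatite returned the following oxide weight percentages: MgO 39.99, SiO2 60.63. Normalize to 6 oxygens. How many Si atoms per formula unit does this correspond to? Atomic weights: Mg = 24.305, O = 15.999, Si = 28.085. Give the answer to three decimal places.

39.99 wt% MgO ÷ 40.304 g/mol = 0.99221 mol, giving 0.99221 Mg and 0.99221 O.
60.63 wt% SiO2 ÷ 60.083 g/mol = 1.00910 mol, giving 1.00910 Si and 2.01820 O.
Oxygen sums to 3.01041; scaling by 6/3.01041 = 1.99308 puts the formula on 6 O.
Si: 1.00910 × 1.99308 = 2.011 atoms per formula unit.

2.011 Si apfu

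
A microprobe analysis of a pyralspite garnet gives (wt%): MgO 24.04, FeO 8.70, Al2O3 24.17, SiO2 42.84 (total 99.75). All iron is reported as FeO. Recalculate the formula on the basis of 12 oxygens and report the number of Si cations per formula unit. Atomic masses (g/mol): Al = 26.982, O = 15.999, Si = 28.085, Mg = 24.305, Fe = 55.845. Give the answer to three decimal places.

2.997 Si apfu

MgO (M=40.304): mol = 0.59647; Mg = 0.59647, O = 0.59647.
FeO (M=71.844): mol = 0.12110; Fe = 0.12110, O = 0.12110.
Al2O3 (M=101.961): mol = 0.23705; Al = 0.47410, O = 0.71115.
SiO2 (M=60.083): mol = 0.71301; Si = 0.71301, O = 1.42602.
ΣO = 2.85474; factor = 12/ΣO = 4.20354.
Si apfu = 0.71301 × 4.20354 = 2.997.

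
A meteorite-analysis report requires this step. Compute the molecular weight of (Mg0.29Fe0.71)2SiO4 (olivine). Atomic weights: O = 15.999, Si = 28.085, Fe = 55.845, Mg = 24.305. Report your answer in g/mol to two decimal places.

M = 0.58(24.305) + 1.42(55.845) + 1(28.085) + 4(15.999)

185.48 g/mol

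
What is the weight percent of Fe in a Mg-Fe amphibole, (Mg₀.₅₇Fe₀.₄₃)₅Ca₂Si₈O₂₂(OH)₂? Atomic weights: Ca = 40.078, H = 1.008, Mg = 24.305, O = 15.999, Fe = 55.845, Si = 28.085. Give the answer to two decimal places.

M((Mg₀.₅₇Fe₀.₄₃)₅Ca₂Si₈O₂₂(OH)₂) = 880.164 g/mol.
Fe contributes 2.15 × 55.845 = 120.067 g per mole.
120.067/880.164 = 0.1364 → 13.64%.

13.64 weight percent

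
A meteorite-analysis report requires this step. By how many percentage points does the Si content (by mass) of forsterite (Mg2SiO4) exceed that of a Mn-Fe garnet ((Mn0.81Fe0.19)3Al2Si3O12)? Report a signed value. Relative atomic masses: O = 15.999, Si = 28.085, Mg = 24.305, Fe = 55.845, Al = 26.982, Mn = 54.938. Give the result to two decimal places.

2.96 percentage points

First mineral: 28.085 g Si in 140.691 g formula = 19.96 wt% Si.
Second mineral: 84.255 g Si in 495.538 g formula = 17.00 wt% Si.
19.96% − 17.00% gives a difference of 2.96 percentage points.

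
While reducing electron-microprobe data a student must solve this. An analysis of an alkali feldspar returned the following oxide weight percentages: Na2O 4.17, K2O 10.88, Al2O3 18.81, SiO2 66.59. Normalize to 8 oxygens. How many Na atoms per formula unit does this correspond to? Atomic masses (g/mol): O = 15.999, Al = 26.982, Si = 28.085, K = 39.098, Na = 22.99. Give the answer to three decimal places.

4.17 wt% Na2O ÷ 61.979 g/mol = 0.06728 mol, giving 0.13456 Na and 0.06728 O.
10.88 wt% K2O ÷ 94.195 g/mol = 0.11551 mol, giving 0.23102 K and 0.11551 O.
18.81 wt% Al2O3 ÷ 101.961 g/mol = 0.18448 mol, giving 0.36896 Al and 0.55344 O.
66.59 wt% SiO2 ÷ 60.083 g/mol = 1.10830 mol, giving 1.10830 Si and 2.21660 O.
Oxygen sums to 2.95283; scaling by 8/2.95283 = 2.70927 puts the formula on 8 O.
Na: 0.13456 × 2.70927 = 0.365 atoms per formula unit.

0.365 Na apfu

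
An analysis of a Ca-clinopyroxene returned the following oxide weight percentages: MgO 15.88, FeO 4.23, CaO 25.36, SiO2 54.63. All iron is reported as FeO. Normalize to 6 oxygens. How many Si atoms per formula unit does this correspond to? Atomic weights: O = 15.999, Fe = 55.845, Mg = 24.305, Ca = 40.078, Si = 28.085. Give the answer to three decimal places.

2.003 Si apfu

MgO (M=40.304): mol = 0.39401; Mg = 0.39401, O = 0.39401.
FeO (M=71.844): mol = 0.05888; Fe = 0.05888, O = 0.05888.
CaO (M=56.077): mol = 0.45224; Ca = 0.45224, O = 0.45224.
SiO2 (M=60.083): mol = 0.90924; Si = 0.90924, O = 1.81848.
ΣO = 2.72361; factor = 6/ΣO = 2.20296.
Si apfu = 0.90924 × 2.20296 = 2.003.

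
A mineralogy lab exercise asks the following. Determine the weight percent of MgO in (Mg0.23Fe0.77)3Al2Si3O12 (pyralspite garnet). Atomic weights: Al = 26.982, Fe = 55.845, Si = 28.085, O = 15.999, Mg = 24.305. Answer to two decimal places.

Formula mass = 475.979 g/mol.
0.69 Mg → 0.6900 mol MgO per formula unit; M(MgO) = 40.304, so MgO mass = 27.810 g.
27.810/475.979 × 100 = 5.84 wt%.

5.84 wt%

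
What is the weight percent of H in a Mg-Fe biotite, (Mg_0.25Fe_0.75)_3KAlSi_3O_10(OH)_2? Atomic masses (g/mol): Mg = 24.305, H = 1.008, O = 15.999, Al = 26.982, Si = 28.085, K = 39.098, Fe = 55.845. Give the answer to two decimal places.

Formula mass = 0.75×24.305 + 2.25×55.845 + 1×39.098 + 1×26.982 + 3×28.085 + 12×15.999 + 2×1.008 = 488.219 g/mol, of which 2.016 g is H.
So H makes up 2.016/488.219 = 0.0041 of the mass, i.e. 0.41%.

0.41 weight percent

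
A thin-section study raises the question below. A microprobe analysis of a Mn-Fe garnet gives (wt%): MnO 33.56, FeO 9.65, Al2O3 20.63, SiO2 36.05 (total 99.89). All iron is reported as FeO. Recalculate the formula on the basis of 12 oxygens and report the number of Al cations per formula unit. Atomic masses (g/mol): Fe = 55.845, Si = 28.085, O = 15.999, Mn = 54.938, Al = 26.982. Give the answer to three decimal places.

2.011 Al apfu

MnO (M=70.937): mol = 0.47310; Mn = 0.47310, O = 0.47310.
FeO (M=71.844): mol = 0.13432; Fe = 0.13432, O = 0.13432.
Al2O3 (M=101.961): mol = 0.20233; Al = 0.40466, O = 0.60699.
SiO2 (M=60.083): mol = 0.60000; Si = 0.60000, O = 1.20000.
ΣO = 2.41441; factor = 12/ΣO = 4.97016.
Al apfu = 0.40466 × 4.97016 = 2.011.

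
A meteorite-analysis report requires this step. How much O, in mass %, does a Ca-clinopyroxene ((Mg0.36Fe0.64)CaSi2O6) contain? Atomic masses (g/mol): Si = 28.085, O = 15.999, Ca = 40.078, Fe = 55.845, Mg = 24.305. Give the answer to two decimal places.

40.55 mass %

M((Mg0.36Fe0.64)CaSi2O6) = 236.733 g/mol.
O contributes 6 × 15.999 = 95.994 g per mole.
95.994/236.733 = 0.4055 → 40.55%.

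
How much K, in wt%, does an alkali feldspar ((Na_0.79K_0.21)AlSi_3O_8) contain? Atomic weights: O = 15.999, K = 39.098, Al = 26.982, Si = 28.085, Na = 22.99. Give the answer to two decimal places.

M((Na_0.79K_0.21)AlSi_3O_8) = 265.602 g/mol.
K contributes 0.21 × 39.098 = 8.211 g per mole.
8.211/265.602 = 0.0309 → 3.09%.

3.09 wt%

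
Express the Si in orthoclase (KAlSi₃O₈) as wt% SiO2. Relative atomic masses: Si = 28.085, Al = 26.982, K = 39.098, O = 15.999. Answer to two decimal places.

M(KAlSi₃O₈) = 278.327 g/mol; M(SiO2) = 60.083 g/mol.
Moles SiO2 per formula unit = 3 Si ÷ 1 = 3.0000.
SiO2 fraction = (3.0000 × 60.083) / 278.327 = 180.249/278.327 = 0.6476.

64.76 wt%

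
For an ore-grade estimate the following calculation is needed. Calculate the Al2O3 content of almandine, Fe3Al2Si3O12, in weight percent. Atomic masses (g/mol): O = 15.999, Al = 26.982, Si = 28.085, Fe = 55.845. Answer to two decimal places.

Molar mass of Fe3Al2Si3O12 = 3*55.845 + 2*26.982 + 3*28.085 + 12*15.999 = 497.742 g/mol.
Each formula unit contains 2 Al, equivalent to 2/2 = 1.0000 mol Al2O3.
M(Al2O3) = 2×26.982 + 3×15.999 = 101.961 g/mol.
Mass of Al2O3 per formula unit = 1.0000 × 101.961 = 101.961 g.
Al2O3 wt% = 101.961 / 497.742 × 100 = 20.48%.

20.48 wt%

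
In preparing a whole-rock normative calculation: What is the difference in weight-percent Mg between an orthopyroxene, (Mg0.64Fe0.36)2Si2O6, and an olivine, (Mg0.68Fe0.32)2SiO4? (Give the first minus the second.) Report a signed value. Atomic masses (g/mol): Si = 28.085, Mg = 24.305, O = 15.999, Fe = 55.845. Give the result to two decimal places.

-6.63 percentage points

M((Mg0.64Fe0.36)2Si2O6) = 223.483 g/mol, so wt% Mg = 31.110/223.483 × 100 = 13.92%.
M((Mg0.68Fe0.32)2SiO4) = 160.877 g/mol, so wt% Mg = 33.055/160.877 × 100 = 20.55%.
13.92 − 20.55 = -6.63 pp.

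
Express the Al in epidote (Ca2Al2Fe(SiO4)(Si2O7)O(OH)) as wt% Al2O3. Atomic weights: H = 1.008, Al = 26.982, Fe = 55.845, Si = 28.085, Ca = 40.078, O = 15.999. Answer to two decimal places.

M(Ca2Al2Fe(SiO4)(Si2O7)O(OH)) = 483.215 g/mol; M(Al2O3) = 101.961 g/mol.
Moles Al2O3 per formula unit = 2 Al ÷ 2 = 1.0000.
Al2O3 fraction = (1.0000 × 101.961) / 483.215 = 101.961/483.215 = 0.2110.

21.10 wt%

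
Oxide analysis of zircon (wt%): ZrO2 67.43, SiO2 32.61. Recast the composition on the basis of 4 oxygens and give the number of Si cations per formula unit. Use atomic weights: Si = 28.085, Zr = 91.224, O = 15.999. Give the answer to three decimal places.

0.996 Si apfu

67.43 wt% ZrO2 ÷ 123.222 g/mol = 0.54722 mol, giving 0.54722 Zr and 1.09444 O.
32.61 wt% SiO2 ÷ 60.083 g/mol = 0.54275 mol, giving 0.54275 Si and 1.08550 O.
Oxygen sums to 2.17994; scaling by 4/2.17994 = 1.83491 puts the formula on 4 O.
Si: 0.54275 × 1.83491 = 0.996 atoms per formula unit.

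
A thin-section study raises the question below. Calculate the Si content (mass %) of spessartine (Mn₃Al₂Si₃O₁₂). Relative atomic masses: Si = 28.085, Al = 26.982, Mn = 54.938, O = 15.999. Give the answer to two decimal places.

17.02 mass %

Molar mass of Mn₃Al₂Si₃O₁₂: 3*54.938 + 2*26.982 + 3*28.085 + 12*15.999 = 495.021 g/mol.
Mass of Si per formula unit: 3 × 28.085 = 84.255 g.
Weight fraction Si = 84.255 / 495.021 = 0.1702.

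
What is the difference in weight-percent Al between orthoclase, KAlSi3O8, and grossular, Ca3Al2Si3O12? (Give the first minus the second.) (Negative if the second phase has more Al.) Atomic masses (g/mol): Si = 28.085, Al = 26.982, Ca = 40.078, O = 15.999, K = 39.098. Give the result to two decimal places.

-2.29 percentage points

M(KAlSi3O8) = 278.327 g/mol, so wt% Al = 26.982/278.327 × 100 = 9.69%.
M(Ca3Al2Si3O12) = 450.441 g/mol, so wt% Al = 53.964/450.441 × 100 = 11.98%.
9.69 − 11.98 = -2.29 pp.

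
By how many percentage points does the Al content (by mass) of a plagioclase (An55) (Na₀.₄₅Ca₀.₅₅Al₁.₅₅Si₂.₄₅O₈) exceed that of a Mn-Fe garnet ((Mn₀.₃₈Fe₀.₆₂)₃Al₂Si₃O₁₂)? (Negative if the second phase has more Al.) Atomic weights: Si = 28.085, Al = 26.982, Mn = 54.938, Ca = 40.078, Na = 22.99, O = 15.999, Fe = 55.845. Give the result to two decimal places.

4.57 percentage points

M(Na₀.₄₅Ca₀.₅₅Al₁.₅₅Si₂.₄₅O₈) = 271.011 g/mol, so wt% Al = 41.822/271.011 × 100 = 15.43%.
M((Mn₀.₃₈Fe₀.₆₂)₃Al₂Si₃O₁₂) = 496.708 g/mol, so wt% Al = 53.964/496.708 × 100 = 10.86%.
15.43 − 10.86 = 4.57 pp.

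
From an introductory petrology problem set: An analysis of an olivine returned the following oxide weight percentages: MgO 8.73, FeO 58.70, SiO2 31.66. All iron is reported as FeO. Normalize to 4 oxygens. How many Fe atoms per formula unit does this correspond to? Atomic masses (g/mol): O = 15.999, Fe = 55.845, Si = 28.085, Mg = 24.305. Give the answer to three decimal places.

1.566 Fe apfu

8.73 wt% MgO ÷ 40.304 g/mol = 0.21660 mol, giving 0.21660 Mg and 0.21660 O.
58.70 wt% FeO ÷ 71.844 g/mol = 0.81705 mol, giving 0.81705 Fe and 0.81705 O.
31.66 wt% SiO2 ÷ 60.083 g/mol = 0.52694 mol, giving 0.52694 Si and 1.05388 O.
Oxygen sums to 2.08753; scaling by 4/2.08753 = 1.91614 puts the formula on 4 O.
Fe: 0.81705 × 1.91614 = 1.566 atoms per formula unit.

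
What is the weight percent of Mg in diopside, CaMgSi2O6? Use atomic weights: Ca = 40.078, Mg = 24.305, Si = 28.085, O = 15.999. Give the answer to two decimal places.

Molar mass of CaMgSi2O6: 1*40.078 + 1*24.305 + 2*28.085 + 6*15.999 = 216.547 g/mol.
Mass of Mg per formula unit: 1 × 24.305 = 24.305 g.
Weight fraction Mg = 24.305 / 216.547 = 0.1122.

11.22 wt%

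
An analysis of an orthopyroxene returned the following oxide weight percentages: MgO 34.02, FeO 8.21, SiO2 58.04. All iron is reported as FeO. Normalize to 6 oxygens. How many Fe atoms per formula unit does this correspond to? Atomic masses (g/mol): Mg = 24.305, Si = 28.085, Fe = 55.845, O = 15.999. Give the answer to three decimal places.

0.237 Fe apfu

MgO (M=40.304): mol = 0.84408; Mg = 0.84408, O = 0.84408.
FeO (M=71.844): mol = 0.11428; Fe = 0.11428, O = 0.11428.
SiO2 (M=60.083): mol = 0.96600; Si = 0.96600, O = 1.93200.
ΣO = 2.89036; factor = 6/ΣO = 2.07587.
Fe apfu = 0.11428 × 2.07587 = 0.237.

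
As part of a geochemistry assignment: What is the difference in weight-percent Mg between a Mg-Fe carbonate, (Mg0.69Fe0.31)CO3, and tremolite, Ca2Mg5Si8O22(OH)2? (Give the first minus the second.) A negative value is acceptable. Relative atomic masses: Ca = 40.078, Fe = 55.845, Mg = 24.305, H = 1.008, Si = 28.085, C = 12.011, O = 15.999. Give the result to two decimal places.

M((Mg0.69Fe0.31)CO3) = 94.090 g/mol, so wt% Mg = 16.770/94.090 × 100 = 17.82%.
M(Ca2Mg5Si8O22(OH)2) = 812.353 g/mol, so wt% Mg = 121.525/812.353 × 100 = 14.96%.
17.82 − 14.96 = 2.86 pp.

2.86 percentage points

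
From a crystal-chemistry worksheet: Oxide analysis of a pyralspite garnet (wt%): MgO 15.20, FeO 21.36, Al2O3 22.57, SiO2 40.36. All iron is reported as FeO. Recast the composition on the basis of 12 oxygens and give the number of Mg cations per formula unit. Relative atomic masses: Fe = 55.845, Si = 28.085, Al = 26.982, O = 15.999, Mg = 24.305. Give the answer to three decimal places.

MgO: 15.20/40.304 = 0.37713 mol → 0.37713 mol Mg, 0.37713 mol O.
FeO: 21.36/71.844 = 0.29731 mol → 0.29731 mol Fe, 0.29731 mol O.
Al2O3: 22.57/101.961 = 0.22136 mol → 0.44272 mol Al, 0.66408 mol O.
SiO2: 40.36/60.083 = 0.67174 mol → 0.67174 mol Si, 1.34348 mol O.
Total oxygen = 2.68200 mol. Normalization factor = 12/2.68200 = 4.47427.
Mg per 12 O = 0.37713 × 4.47427 = 1.687.

1.687 Mg apfu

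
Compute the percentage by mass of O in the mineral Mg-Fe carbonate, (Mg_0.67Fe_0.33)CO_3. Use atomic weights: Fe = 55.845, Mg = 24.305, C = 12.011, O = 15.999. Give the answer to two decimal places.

M((Mg_0.67Fe_0.33)CO_3) = 94.721 g/mol.
O contributes 3 × 15.999 = 47.997 g per mole.
47.997/94.721 = 0.5067 → 50.67%.

50.67 wt%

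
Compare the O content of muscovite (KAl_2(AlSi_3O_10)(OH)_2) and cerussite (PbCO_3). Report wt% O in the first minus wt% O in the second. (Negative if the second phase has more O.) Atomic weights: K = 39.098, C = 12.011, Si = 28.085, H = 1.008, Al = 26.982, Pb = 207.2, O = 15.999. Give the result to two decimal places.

M(KAl_2(AlSi_3O_10)(OH)_2) = 398.303 g/mol, so wt% O = 191.988/398.303 × 100 = 48.20%.
M(PbCO_3) = 267.208 g/mol, so wt% O = 47.997/267.208 × 100 = 17.96%.
48.20 − 17.96 = 30.24 pp.

30.24 percentage points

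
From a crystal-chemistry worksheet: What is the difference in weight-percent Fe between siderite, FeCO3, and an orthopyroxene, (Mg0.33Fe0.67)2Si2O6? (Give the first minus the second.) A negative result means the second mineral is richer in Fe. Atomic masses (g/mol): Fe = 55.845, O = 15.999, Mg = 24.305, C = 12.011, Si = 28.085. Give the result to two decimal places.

17.41 percentage points

First mineral: 55.845 g Fe in 115.853 g formula = 48.20 wt% Fe.
Second mineral: 74.832 g Fe in 243.038 g formula = 30.79 wt% Fe.
48.20% − 30.79% gives a difference of 17.41 percentage points.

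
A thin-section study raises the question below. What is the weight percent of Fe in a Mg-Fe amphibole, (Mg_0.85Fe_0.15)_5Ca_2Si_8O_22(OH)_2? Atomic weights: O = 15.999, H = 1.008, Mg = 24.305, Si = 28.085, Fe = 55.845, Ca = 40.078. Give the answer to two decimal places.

Molar mass of (Mg_0.85Fe_0.15)_5Ca_2Si_8O_22(OH)_2: 4.25*24.305 + 0.75*55.845 + 2*40.078 + 8*28.085 + 24*15.999 + 2*1.008 = 836.008 g/mol.
Mass of Fe per formula unit: 0.75 × 55.845 = 41.884 g.
Weight fraction Fe = 41.884 / 836.008 = 0.0501.

5.01 wt%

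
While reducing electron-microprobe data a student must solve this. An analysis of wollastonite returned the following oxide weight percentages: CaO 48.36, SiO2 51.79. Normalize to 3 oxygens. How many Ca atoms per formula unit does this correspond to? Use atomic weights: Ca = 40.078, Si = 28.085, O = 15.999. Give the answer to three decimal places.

48.36 wt% CaO ÷ 56.077 g/mol = 0.86239 mol, giving 0.86239 Ca and 0.86239 O.
51.79 wt% SiO2 ÷ 60.083 g/mol = 0.86197 mol, giving 0.86197 Si and 1.72394 O.
Oxygen sums to 2.58633; scaling by 3/2.58633 = 1.15994 puts the formula on 3 O.
Ca: 0.86239 × 1.15994 = 1.000 atoms per formula unit.

1.000 Ca apfu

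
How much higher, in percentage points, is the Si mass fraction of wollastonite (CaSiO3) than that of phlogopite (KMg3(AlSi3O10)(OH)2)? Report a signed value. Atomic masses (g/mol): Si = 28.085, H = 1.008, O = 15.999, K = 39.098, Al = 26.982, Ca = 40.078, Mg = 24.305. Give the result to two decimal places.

First mineral: 28.085 g Si in 116.160 g formula = 24.18 wt% Si.
Second mineral: 84.255 g Si in 417.254 g formula = 20.19 wt% Si.
24.18% − 20.19% gives a difference of 3.99 percentage points.

3.99 percentage points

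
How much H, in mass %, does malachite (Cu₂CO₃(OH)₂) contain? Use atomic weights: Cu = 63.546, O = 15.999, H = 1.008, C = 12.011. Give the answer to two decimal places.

0.91 mass %

Formula mass = 2×63.546 + 1×12.011 + 5×15.999 + 2×1.008 = 221.114 g/mol, of which 2.016 g is H.
So H makes up 2.016/221.114 = 0.0091 of the mass, i.e. 0.91%.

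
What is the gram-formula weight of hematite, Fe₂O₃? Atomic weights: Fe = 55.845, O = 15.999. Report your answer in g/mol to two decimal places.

159.69 g/mol

M = 2×55.845 + 3×15.999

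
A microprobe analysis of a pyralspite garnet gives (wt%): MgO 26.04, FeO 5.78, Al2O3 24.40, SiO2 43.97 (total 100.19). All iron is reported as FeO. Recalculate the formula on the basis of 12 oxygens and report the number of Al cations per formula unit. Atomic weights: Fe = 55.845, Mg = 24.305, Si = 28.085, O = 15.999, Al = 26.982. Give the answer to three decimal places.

MgO (M=40.304): mol = 0.64609; Mg = 0.64609, O = 0.64609.
FeO (M=71.844): mol = 0.08045; Fe = 0.08045, O = 0.08045.
Al2O3 (M=101.961): mol = 0.23931; Al = 0.47862, O = 0.71793.
SiO2 (M=60.083): mol = 0.73182; Si = 0.73182, O = 1.46364.
ΣO = 2.90811; factor = 12/ΣO = 4.12639.
Al apfu = 0.47862 × 4.12639 = 1.975.

1.975 Al apfu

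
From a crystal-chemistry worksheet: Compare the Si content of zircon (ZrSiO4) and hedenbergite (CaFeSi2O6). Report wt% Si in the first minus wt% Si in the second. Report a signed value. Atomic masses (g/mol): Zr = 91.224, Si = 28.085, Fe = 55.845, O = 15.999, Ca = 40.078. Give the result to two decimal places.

-7.32 percentage points

M(ZrSiO4) = 183.305 g/mol, so wt% Si = 28.085/183.305 × 100 = 15.32%.
M(CaFeSi2O6) = 248.087 g/mol, so wt% Si = 56.170/248.087 × 100 = 22.64%.
15.32 − 22.64 = -7.32 pp.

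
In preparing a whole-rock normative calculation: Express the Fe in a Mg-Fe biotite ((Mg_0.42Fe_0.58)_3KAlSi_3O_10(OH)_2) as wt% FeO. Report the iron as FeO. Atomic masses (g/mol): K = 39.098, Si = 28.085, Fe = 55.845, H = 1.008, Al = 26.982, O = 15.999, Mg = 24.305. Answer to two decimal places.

26.48 wt%

M((Mg_0.42Fe_0.58)_3KAlSi_3O_10(OH)_2) = 472.134 g/mol; M(FeO) = 71.844 g/mol.
Moles FeO per formula unit = 1.74 Fe ÷ 1 = 1.7400.
FeO fraction = (1.7400 × 71.844) / 472.134 = 125.009/472.134 = 0.2648.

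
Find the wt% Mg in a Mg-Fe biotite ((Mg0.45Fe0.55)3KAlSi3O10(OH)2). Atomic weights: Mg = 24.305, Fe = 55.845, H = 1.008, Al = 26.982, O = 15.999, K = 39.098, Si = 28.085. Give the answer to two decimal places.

6.99 mass %

Formula mass = 1.35*24.305 + 1.65*55.845 + 1*39.098 + 1*26.982 + 3*28.085 + 12*15.999 + 2*1.008 = 469.295 g/mol, of which 32.812 g is Mg.
So Mg makes up 32.812/469.295 = 0.0699 of the mass, i.e. 6.99%.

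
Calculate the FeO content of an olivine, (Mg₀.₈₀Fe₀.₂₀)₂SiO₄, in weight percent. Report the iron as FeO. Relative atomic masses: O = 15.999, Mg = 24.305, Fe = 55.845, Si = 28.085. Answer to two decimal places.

18.75 wt%

Molar mass of (Mg₀.₈₀Fe₀.₂₀)₂SiO₄ = 1.60*24.305 + 0.40*55.845 + 1*28.085 + 4*15.999 = 153.307 g/mol.
Each formula unit contains 0.40 Fe, equivalent to 0.40/1 = 0.4000 mol FeO.
M(FeO) = 1×55.845 + 1×15.999 = 71.844 g/mol.
Mass of FeO per formula unit = 0.4000 × 71.844 = 28.738 g.
FeO wt% = 28.738 / 153.307 × 100 = 18.75%.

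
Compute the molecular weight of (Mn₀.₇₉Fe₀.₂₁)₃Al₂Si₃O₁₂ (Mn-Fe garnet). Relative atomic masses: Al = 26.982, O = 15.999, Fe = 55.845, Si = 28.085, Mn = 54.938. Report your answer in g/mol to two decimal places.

495.59 g/mol

M = 2.37*54.938 + 0.63*55.845 + 2*26.982 + 3*28.085 + 12*15.999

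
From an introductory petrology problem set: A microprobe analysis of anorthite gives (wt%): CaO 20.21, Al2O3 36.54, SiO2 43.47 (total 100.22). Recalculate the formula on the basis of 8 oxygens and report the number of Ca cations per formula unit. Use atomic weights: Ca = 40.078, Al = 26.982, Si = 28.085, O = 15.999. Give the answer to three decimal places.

20.21 wt% CaO ÷ 56.077 g/mol = 0.36040 mol, giving 0.36040 Ca and 0.36040 O.
36.54 wt% Al2O3 ÷ 101.961 g/mol = 0.35837 mol, giving 0.71674 Al and 1.07511 O.
43.47 wt% SiO2 ÷ 60.083 g/mol = 0.72350 mol, giving 0.72350 Si and 1.44700 O.
Oxygen sums to 2.88251; scaling by 8/2.88251 = 2.77536 puts the formula on 8 O.
Ca: 0.36040 × 2.77536 = 1.000 atoms per formula unit.

1.000 Ca apfu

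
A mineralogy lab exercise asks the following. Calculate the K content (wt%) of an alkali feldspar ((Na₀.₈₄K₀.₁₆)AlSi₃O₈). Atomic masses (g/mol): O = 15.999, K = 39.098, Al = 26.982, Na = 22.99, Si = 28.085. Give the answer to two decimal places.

2.36 wt%

Formula mass = 0.84×22.99 + 0.16×39.098 + 1×26.982 + 3×28.085 + 8×15.999 = 264.796 g/mol, of which 6.256 g is K.
So K makes up 6.256/264.796 = 0.0236 of the mass, i.e. 2.36%.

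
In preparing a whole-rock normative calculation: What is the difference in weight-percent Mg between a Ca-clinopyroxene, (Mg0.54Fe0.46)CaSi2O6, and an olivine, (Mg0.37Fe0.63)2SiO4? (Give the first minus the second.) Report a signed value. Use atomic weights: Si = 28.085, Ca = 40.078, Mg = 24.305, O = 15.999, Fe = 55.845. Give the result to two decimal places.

First mineral: 13.125 g Mg in 231.055 g formula = 5.68 wt% Mg.
Second mineral: 17.986 g Mg in 180.431 g formula = 9.97 wt% Mg.
5.68% − 9.97% gives a difference of -4.29 percentage points.

-4.29 percentage points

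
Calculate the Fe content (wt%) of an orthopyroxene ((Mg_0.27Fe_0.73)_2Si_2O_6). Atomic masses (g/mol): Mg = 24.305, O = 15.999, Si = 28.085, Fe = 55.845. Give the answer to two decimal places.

M((Mg_0.27Fe_0.73)_2Si_2O_6) = 246.822 g/mol.
Fe contributes 1.46 × 55.845 = 81.534 g per mole.
81.534/246.822 = 0.3303 → 33.03%.

33.03 wt%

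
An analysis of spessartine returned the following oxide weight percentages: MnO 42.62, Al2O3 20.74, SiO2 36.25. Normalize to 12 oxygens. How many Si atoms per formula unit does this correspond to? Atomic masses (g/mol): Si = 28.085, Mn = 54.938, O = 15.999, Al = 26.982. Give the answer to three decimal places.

MnO: 42.62/70.937 = 0.60081 mol → 0.60081 mol Mn, 0.60081 mol O.
Al2O3: 20.74/101.961 = 0.20341 mol → 0.40682 mol Al, 0.61023 mol O.
SiO2: 36.25/60.083 = 0.60333 mol → 0.60333 mol Si, 1.20666 mol O.
Total oxygen = 2.41770 mol. Normalization factor = 12/2.41770 = 4.96339.
Si per 12 O = 0.60333 × 4.96339 = 2.995.

2.995 Si apfu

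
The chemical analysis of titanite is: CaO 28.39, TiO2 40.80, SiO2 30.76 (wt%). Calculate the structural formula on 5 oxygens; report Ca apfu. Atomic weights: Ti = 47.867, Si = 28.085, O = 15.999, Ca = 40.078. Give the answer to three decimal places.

0.992 Ca apfu

CaO (M=56.077): mol = 0.50627; Ca = 0.50627, O = 0.50627.
TiO2 (M=79.865): mol = 0.51086; Ti = 0.51086, O = 1.02172.
SiO2 (M=60.083): mol = 0.51196; Si = 0.51196, O = 1.02392.
ΣO = 2.55191; factor = 5/ΣO = 1.95932.
Ca apfu = 0.50627 × 1.95932 = 0.992.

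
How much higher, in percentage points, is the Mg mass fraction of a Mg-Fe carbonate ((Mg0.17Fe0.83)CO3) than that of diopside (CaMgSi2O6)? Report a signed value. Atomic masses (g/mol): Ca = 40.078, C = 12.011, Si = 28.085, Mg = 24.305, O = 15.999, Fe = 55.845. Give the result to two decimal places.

Mg in (Mg0.17Fe0.83)CO3: molar mass 110.491 g/mol; 0.17×24.305 = 4.132 g → 3.74 wt%.
Mg in CaMgSi2O6: molar mass 216.547 g/mol; 1×24.305 = 24.305 g → 11.22 wt%.
Difference = 3.74 − 11.22 = -7.48 percentage points.

-7.48 percentage points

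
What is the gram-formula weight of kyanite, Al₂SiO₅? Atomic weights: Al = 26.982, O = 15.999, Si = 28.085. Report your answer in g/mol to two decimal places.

162.04 g/mol

M = 2*26.982 + 1*28.085 + 5*15.999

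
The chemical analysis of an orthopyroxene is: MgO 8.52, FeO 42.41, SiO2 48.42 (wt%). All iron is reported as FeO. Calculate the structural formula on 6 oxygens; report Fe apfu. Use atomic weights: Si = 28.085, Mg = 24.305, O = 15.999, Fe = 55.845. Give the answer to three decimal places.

1.468 Fe apfu

MgO (M=40.304): mol = 0.21139; Mg = 0.21139, O = 0.21139.
FeO (M=71.844): mol = 0.59031; Fe = 0.59031, O = 0.59031.
SiO2 (M=60.083): mol = 0.80589; Si = 0.80589, O = 1.61178.
ΣO = 2.41348; factor = 6/ΣO = 2.48604.
Fe apfu = 0.59031 × 2.48604 = 1.468.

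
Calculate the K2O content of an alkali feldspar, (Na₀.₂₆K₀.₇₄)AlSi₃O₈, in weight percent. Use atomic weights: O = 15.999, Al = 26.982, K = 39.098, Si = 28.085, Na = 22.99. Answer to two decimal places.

Molar mass of (Na₀.₂₆K₀.₇₄)AlSi₃O₈ = 0.26*22.99 + 0.74*39.098 + 1*26.982 + 3*28.085 + 8*15.999 = 274.139 g/mol.
Each formula unit contains 0.74 K, equivalent to 0.74/2 = 0.3700 mol K2O.
M(K2O) = 2×39.098 + 1×15.999 = 94.195 g/mol.
Mass of K2O per formula unit = 0.3700 × 94.195 = 34.852 g.
K2O wt% = 34.852 / 274.139 × 100 = 12.71%.

12.71 wt%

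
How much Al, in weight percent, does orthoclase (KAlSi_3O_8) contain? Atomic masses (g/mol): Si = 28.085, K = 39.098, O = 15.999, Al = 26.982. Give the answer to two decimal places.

Molar mass of KAlSi_3O_8: 1×39.098 + 1×26.982 + 3×28.085 + 8×15.999 = 278.327 g/mol.
Mass of Al per formula unit: 1 × 26.982 = 26.982 g.
Weight fraction Al = 26.982 / 278.327 = 0.0969.

9.69 weight percent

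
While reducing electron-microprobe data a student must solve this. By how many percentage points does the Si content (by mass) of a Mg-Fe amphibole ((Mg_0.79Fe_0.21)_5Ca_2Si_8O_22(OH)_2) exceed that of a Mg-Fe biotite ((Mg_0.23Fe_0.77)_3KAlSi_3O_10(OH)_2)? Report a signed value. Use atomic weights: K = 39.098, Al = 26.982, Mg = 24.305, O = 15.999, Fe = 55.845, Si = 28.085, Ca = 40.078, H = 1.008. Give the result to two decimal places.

First mineral: 224.680 g Si in 845.470 g formula = 26.57 wt% Si.
Second mineral: 84.255 g Si in 490.111 g formula = 17.19 wt% Si.
26.57% − 17.19% gives a difference of 9.38 percentage points.

9.38 percentage points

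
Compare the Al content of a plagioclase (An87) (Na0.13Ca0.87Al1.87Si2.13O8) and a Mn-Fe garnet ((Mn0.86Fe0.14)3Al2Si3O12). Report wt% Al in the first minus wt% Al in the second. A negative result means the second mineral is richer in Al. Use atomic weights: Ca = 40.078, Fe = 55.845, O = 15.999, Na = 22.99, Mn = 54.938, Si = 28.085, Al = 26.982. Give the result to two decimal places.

M(Na0.13Ca0.87Al1.87Si2.13O8) = 276.126 g/mol, so wt% Al = 50.456/276.126 × 100 = 18.27%.
M((Mn0.86Fe0.14)3Al2Si3O12) = 495.402 g/mol, so wt% Al = 53.964/495.402 × 100 = 10.89%.
18.27 − 10.89 = 7.38 pp.

7.38 percentage points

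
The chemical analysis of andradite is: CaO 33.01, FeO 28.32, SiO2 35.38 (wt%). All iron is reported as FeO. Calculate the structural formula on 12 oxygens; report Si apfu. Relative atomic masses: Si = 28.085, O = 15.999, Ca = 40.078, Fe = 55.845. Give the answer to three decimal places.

3.271 Si apfu

CaO: 33.01/56.077 = 0.58865 mol → 0.58865 mol Ca, 0.58865 mol O.
FeO: 28.32/71.844 = 0.39419 mol → 0.39419 mol Fe, 0.39419 mol O.
SiO2: 35.38/60.083 = 0.58885 mol → 0.58885 mol Si, 1.17770 mol O.
Total oxygen = 2.16054 mol. Normalization factor = 12/2.16054 = 5.55417.
Si per 12 O = 0.58885 × 5.55417 = 3.271.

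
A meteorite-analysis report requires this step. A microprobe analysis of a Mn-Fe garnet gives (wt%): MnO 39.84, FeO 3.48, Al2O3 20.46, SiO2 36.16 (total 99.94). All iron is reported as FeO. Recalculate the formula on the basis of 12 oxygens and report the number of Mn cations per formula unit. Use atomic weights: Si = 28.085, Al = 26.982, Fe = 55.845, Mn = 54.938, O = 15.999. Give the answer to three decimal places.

39.84 wt% MnO ÷ 70.937 g/mol = 0.56163 mol, giving 0.56163 Mn and 0.56163 O.
3.48 wt% FeO ÷ 71.844 g/mol = 0.04844 mol, giving 0.04844 Fe and 0.04844 O.
20.46 wt% Al2O3 ÷ 101.961 g/mol = 0.20066 mol, giving 0.40132 Al and 0.60198 O.
36.16 wt% SiO2 ÷ 60.083 g/mol = 0.60183 mol, giving 0.60183 Si and 1.20366 O.
Oxygen sums to 2.41571; scaling by 12/2.41571 = 4.96748 puts the formula on 12 O.
Mn: 0.56163 × 4.96748 = 2.790 atoms per formula unit.

2.790 Mn apfu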